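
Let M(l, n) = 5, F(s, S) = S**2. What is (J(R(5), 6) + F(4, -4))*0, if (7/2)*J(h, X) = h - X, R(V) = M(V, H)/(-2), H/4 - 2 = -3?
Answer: 0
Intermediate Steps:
H = -4 (H = 8 + 4*(-3) = 8 - 12 = -4)
R(V) = -5/2 (R(V) = 5/(-2) = 5*(-1/2) = -5/2)
J(h, X) = -2*X/7 + 2*h/7 (J(h, X) = 2*(h - X)/7 = -2*X/7 + 2*h/7)
(J(R(5), 6) + F(4, -4))*0 = ((-2/7*6 + (2/7)*(-5/2)) + (-4)**2)*0 = ((-12/7 - 5/7) + 16)*0 = (-17/7 + 16)*0 = (95/7)*0 = 0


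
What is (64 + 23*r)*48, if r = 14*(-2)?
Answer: -27840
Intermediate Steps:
r = -28
(64 + 23*r)*48 = (64 + 23*(-28))*48 = (64 - 644)*48 = -580*48 = -27840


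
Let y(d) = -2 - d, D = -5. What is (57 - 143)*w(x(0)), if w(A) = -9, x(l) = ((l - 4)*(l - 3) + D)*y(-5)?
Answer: 774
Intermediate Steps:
x(l) = -15 + 3*(-4 + l)*(-3 + l) (x(l) = ((l - 4)*(l - 3) - 5)*(-2 - 1*(-5)) = ((-4 + l)*(-3 + l) - 5)*(-2 + 5) = (-5 + (-4 + l)*(-3 + l))*3 = -15 + 3*(-4 + l)*(-3 + l))
(57 - 143)*w(x(0)) = (57 - 143)*(-9) = -86*(-9) = 774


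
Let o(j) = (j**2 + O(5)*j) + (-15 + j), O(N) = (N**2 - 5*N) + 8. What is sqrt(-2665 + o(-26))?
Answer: I*sqrt(2238) ≈ 47.307*I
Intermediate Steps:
O(N) = 8 + N**2 - 5*N
o(j) = -15 + j**2 + 9*j (o(j) = (j**2 + (8 + 5**2 - 5*5)*j) + (-15 + j) = (j**2 + (8 + 25 - 25)*j) + (-15 + j) = (j**2 + 8*j) + (-15 + j) = -15 + j**2 + 9*j)
sqrt(-2665 + o(-26)) = sqrt(-2665 + (-15 + (-26)**2 + 9*(-26))) = sqrt(-2665 + (-15 + 676 - 234)) = sqrt(-2665 + 427) = sqrt(-2238) = I*sqrt(2238)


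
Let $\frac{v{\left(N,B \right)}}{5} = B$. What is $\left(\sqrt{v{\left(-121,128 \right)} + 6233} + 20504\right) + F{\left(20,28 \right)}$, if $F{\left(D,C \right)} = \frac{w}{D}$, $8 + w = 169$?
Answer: $\frac{410241}{20} + \sqrt{6873} \approx 20595.0$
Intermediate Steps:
$w = 161$ ($w = -8 + 169 = 161$)
$v{\left(N,B \right)} = 5 B$
$F{\left(D,C \right)} = \frac{161}{D}$
$\left(\sqrt{v{\left(-121,128 \right)} + 6233} + 20504\right) + F{\left(20,28 \right)} = \left(\sqrt{5 \cdot 128 + 6233} + 20504\right) + \frac{161}{20} = \left(\sqrt{640 + 6233} + 20504\right) + 161 \cdot \frac{1}{20} = \left(\sqrt{6873} + 20504\right) + \frac{161}{20} = \left(20504 + \sqrt{6873}\right) + \frac{161}{20} = \frac{410241}{20} + \sqrt{6873}$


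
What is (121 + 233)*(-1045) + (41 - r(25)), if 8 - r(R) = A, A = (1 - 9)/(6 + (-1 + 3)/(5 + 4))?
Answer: -2589288/7 ≈ -3.6990e+5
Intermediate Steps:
A = -9/7 (A = -8/(6 + 2/9) = -8/56/9 = -8*9/56 = -9/7 ≈ -1.2857)
r(R) = 65/7 (r(R) = 8 - 1*(-9/7) = 8 + 9/7 = 65/7)
(121 + 233)*(-1045) + (41 - r(25)) = (121 + 233)*(-1045) + (41 - 1*65/7) = 354*(-1045) + (41 - 65/7) = -369930 + 222/7 = -2589288/7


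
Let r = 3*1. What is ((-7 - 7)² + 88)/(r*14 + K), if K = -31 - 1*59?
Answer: -71/12 ≈ -5.9167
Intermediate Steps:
r = 3
K = -90 (K = -31 - 59 = -90)
((-7 - 7)² + 88)/(r*14 + K) = ((-7 - 7)² + 88)/(3*14 - 90) = ((-14)² + 88)/(42 - 90) = (196 + 88)/(-48) = 284*(-1/48) = -71/12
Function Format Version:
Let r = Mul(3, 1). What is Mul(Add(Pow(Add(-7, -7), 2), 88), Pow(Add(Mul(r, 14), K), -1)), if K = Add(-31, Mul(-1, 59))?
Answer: Rational(-71, 12) ≈ -5.9167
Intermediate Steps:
r = 3
K = -90 (K = Add(-31, -59) = -90)
Mul(Add(Pow(Add(-7, -7), 2), 88), Pow(Add(Mul(r, 14), K), -1)) = Mul(Add(Pow(Add(-7, -7), 2), 88), Pow(Add(Mul(3, 14), -90), -1)) = Mul(Add(Pow(-14, 2), 88), Pow(Add(42, -90), -1)) = Mul(Add(196, 88), Pow(-48, -1)) = Mul(284, Rational(-1, 48)) = Rational(-71, 12)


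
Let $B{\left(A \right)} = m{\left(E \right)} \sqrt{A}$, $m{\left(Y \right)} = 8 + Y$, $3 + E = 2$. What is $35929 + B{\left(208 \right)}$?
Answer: $35929 + 28 \sqrt{13} \approx 36030.0$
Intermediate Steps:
$E = -1$ ($E = -3 + 2 = -1$)
$B{\left(A \right)} = 7 \sqrt{A}$ ($B{\left(A \right)} = \left(8 - 1\right) \sqrt{A} = 7 \sqrt{A}$)
$35929 + B{\left(208 \right)} = 35929 + 7 \sqrt{208} = 35929 + 7 \cdot 4 \sqrt{13} = 35929 + 28 \sqrt{13}$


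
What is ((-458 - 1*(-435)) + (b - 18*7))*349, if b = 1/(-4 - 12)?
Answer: -832365/16 ≈ -52023.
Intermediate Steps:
b = -1/16 (b = 1/(-16) = -1/16 ≈ -0.062500)
((-458 - 1*(-435)) + (b - 18*7))*349 = ((-458 - 1*(-435)) + (-1/16 - 18*7))*349 = ((-458 + 435) + (-1/16 - 126))*349 = (-23 - 2017/16)*349 = -2385/16*349 = -832365/16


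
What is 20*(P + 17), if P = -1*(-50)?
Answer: 1340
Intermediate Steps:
P = 50
20*(P + 17) = 20*(50 + 17) = 20*67 = 1340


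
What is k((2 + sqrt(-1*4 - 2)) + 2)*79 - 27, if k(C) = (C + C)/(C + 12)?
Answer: 1993/131 + 948*I*sqrt(6)/131 ≈ 15.214 + 17.726*I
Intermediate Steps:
k(C) = 2*C/(12 + C) (k(C) = (2*C)/(12 + C) = 2*C/(12 + C))
k((2 + sqrt(-1*4 - 2)) + 2)*79 - 27 = (2*((2 + sqrt(-1*4 - 2)) + 2)/(12 + ((2 + sqrt(-1*4 - 2)) + 2)))*79 - 27 = (2*((2 + sqrt(-4 - 2)) + 2)/(12 + ((2 + sqrt(-4 - 2)) + 2)))*79 - 27 = (2*((2 + sqrt(-6)) + 2)/(12 + ((2 + sqrt(-6)) + 2)))*79 - 27 = (2*((2 + I*sqrt(6)) + 2)/(12 + ((2 + I*sqrt(6)) + 2)))*79 - 27 = (2*(4 + I*sqrt(6))/(12 + (4 + I*sqrt(6))))*79 - 27 = (2*(4 + I*sqrt(6))/(16 + I*sqrt(6)))*79 - 27 = 158*(4 + I*sqrt(6))/(16 + I*sqrt(6)) - 27 = -27 + 158*(4 + I*sqrt(6))/(16 + I*sqrt(6))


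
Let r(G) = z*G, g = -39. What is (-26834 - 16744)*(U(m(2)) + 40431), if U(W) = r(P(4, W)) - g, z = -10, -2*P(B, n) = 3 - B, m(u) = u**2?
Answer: -1763383770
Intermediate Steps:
P(B, n) = -3/2 + B/2 (P(B, n) = -(3 - B)/2 = -3/2 + B/2)
r(G) = -10*G
U(W) = 34 (U(W) = -10*(-3/2 + (1/2)*4) - 1*(-39) = -10*(-3/2 + 2) + 39 = -10*1/2 + 39 = -5 + 39 = 34)
(-26834 - 16744)*(U(m(2)) + 40431) = (-26834 - 16744)*(34 + 40431) = -43578*40465 = -1763383770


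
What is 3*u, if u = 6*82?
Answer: 1476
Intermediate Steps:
u = 492
3*u = 3*492 = 1476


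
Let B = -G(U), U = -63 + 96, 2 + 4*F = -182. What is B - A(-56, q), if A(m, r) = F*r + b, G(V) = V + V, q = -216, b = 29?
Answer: -10031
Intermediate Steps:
F = -46 (F = -½ + (¼)*(-182) = -½ - 91/2 = -46)
U = 33
G(V) = 2*V
A(m, r) = 29 - 46*r (A(m, r) = -46*r + 29 = 29 - 46*r)
B = -66 (B = -2*33 = -1*66 = -66)
B - A(-56, q) = -66 - (29 - 46*(-216)) = -66 - (29 + 9936) = -66 - 1*9965 = -66 - 9965 = -10031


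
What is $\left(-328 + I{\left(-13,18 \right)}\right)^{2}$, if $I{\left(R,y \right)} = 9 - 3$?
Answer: $103684$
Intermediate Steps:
$I{\left(R,y \right)} = 6$ ($I{\left(R,y \right)} = 9 - 3 = 6$)
$\left(-328 + I{\left(-13,18 \right)}\right)^{2} = \left(-328 + 6\right)^{2} = \left(-322\right)^{2} = 103684$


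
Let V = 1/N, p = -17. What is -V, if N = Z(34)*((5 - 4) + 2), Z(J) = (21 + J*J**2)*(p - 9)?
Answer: 1/3067350 ≈ 3.2601e-7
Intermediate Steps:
Z(J) = -546 - 26*J**3 (Z(J) = (21 + J*J**2)*(-17 - 9) = (21 + J**3)*(-26) = -546 - 26*J**3)
N = -3067350 (N = (-546 - 26*34**3)*((5 - 4) + 2) = (-546 - 26*39304)*(1 + 2) = (-546 - 1021904)*3 = -1022450*3 = -3067350)
V = -1/3067350 (V = 1/(-3067350) = -1/3067350 ≈ -3.2601e-7)
-V = -1*(-1/3067350) = 1/3067350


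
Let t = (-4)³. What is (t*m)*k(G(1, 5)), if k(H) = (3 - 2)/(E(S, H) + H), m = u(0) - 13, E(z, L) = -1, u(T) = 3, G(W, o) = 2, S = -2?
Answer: 640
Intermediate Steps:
t = -64
m = -10 (m = 3 - 13 = -10)
k(H) = 1/(-1 + H) (k(H) = (3 - 2)/(-1 + H) = 1/(-1 + H))
(t*m)*k(G(1, 5)) = (-64*(-10))/(-1 + 2) = 640/1 = 640*1 = 640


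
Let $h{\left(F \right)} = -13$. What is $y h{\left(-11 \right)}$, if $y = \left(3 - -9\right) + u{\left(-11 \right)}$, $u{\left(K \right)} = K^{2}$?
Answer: $-1729$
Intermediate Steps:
$y = 133$ ($y = \left(3 - -9\right) + \left(-11\right)^{2} = \left(3 + 9\right) + 121 = 12 + 121 = 133$)
$y h{\left(-11 \right)} = 133 \left(-13\right) = -1729$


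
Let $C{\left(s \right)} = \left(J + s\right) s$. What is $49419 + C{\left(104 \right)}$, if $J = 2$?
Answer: $60443$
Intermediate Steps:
$C{\left(s \right)} = s \left(2 + s\right)$ ($C{\left(s \right)} = \left(2 + s\right) s = s \left(2 + s\right)$)
$49419 + C{\left(104 \right)} = 49419 + 104 \left(2 + 104\right) = 49419 + 104 \cdot 106 = 49419 + 11024 = 60443$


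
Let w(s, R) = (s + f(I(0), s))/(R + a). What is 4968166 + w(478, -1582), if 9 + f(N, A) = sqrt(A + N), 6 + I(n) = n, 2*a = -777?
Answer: 2797077324/563 - 4*sqrt(118)/3941 ≈ 4.9682e+6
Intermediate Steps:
a = -777/2 (a = (1/2)*(-777) = -777/2 ≈ -388.50)
I(n) = -6 + n
f(N, A) = -9 + sqrt(A + N)
w(s, R) = (-9 + s + sqrt(-6 + s))/(-777/2 + R) (w(s, R) = (s + (-9 + sqrt(s + (-6 + 0))))/(R - 777/2) = (s + (-9 + sqrt(s - 6)))/(-777/2 + R) = (s + (-9 + sqrt(-6 + s)))/(-777/2 + R) = (-9 + s + sqrt(-6 + s))/(-777/2 + R))
4968166 + w(478, -1582) = 4968166 + 2*(-9 + 478 + sqrt(-6 + 478))/(-777 + 2*(-1582)) = 4968166 + 2*(-9 + 478 + sqrt(472))/(-777 - 3164) = 4968166 + 2*(-9 + 478 + 2*sqrt(118))/(-3941) = 4968166 + 2*(-1/3941)*(469 + 2*sqrt(118)) = 4968166 + (-134/563 - 4*sqrt(118)/3941) = 2797077324/563 - 4*sqrt(118)/3941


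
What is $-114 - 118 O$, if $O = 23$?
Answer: $-2828$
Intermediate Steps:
$-114 - 118 O = -114 - 2714 = -2828$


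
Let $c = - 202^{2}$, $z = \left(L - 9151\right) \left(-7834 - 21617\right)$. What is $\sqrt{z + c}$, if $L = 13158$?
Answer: $i \sqrt{118050961} \approx 10865.0 i$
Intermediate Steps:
$z = -118010157$ ($z = \left(13158 - 9151\right) \left(-7834 - 21617\right) = 4007 \left(-29451\right) = -118010157$)
$c = -40804$ ($c = \left(-1\right) 40804 = -40804$)
$\sqrt{z + c} = \sqrt{-118010157 - 40804} = \sqrt{-118050961} = i \sqrt{118050961}$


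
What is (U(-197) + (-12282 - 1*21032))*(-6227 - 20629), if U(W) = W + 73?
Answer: 898010928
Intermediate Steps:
U(W) = 73 + W
(U(-197) + (-12282 - 1*21032))*(-6227 - 20629) = ((73 - 197) + (-12282 - 1*21032))*(-6227 - 20629) = (-124 + (-12282 - 21032))*(-26856) = (-124 - 33314)*(-26856) = -33438*(-26856) = 898010928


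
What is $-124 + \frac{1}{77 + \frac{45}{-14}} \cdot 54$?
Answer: $- \frac{127336}{1033} \approx -123.27$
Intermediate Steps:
$-124 + \frac{1}{77 + \frac{45}{-14}} \cdot 54 = -124 + \frac{1}{77 + 45 \left(- \frac{1}{14}\right)} 54 = -124 + \frac{1}{77 - \frac{45}{14}} \cdot 54 = -124 + \frac{1}{\frac{1033}{14}} \cdot 54 = -124 + \frac{14}{1033} \cdot 54 = -124 + \frac{756}{1033} = - \frac{127336}{1033}$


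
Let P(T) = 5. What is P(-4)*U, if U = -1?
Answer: -5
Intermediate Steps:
P(-4)*U = 5*(-1) = -5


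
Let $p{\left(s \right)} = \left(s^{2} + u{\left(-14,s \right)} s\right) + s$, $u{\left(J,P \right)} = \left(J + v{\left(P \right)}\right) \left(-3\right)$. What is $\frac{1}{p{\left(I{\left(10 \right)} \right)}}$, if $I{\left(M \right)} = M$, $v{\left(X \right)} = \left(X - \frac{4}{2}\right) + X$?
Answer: $- \frac{1}{10} \approx -0.1$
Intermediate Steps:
$v{\left(X \right)} = -2 + 2 X$ ($v{\left(X \right)} = \left(X - 2\right) + X = \left(-2 + X\right) + X = -2 + 2 X$)
$u{\left(J,P \right)} = 6 - 6 P - 3 J$ ($u{\left(J,P \right)} = \left(J + \left(-2 + 2 P\right)\right) \left(-3\right) = \left(-2 + J + 2 P\right) \left(-3\right) = 6 - 6 P - 3 J$)
$p{\left(s \right)} = s + s^{2} + s \left(48 - 6 s\right)$ ($p{\left(s \right)} = \left(s^{2} + \left(6 - 6 s - -42\right) s\right) + s = \left(s^{2} + \left(6 - 6 s + 42\right) s\right) + s = \left(s^{2} + \left(48 - 6 s\right) s\right) + s = \left(s^{2} + s \left(48 - 6 s\right)\right) + s = s + s^{2} + s \left(48 - 6 s\right)$)
$\frac{1}{p{\left(I{\left(10 \right)} \right)}} = \frac{1}{10 \left(49 - 50\right)} = \frac{1}{10 \left(-1\right)} = \frac{1}{-10} = - \frac{1}{10}$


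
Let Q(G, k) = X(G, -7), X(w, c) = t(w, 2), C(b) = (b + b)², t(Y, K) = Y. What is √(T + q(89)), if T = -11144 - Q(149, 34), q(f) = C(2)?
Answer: 3*I*√1253 ≈ 106.19*I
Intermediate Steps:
C(b) = 4*b² (C(b) = (2*b)² = 4*b²)
q(f) = 16 (q(f) = 4*2² = 4*4 = 16)
X(w, c) = w
Q(G, k) = G
T = -11293 (T = -11144 - 1*149 = -11144 - 149 = -11293)
√(T + q(89)) = √(-11293 + 16) = √(-11277) = 3*I*√1253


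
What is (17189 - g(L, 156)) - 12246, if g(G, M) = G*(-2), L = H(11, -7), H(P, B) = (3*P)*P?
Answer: 5669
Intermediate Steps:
H(P, B) = 3*P**2
L = 363 (L = 3*11**2 = 3*121 = 363)
g(G, M) = -2*G
(17189 - g(L, 156)) - 12246 = (17189 - (-2)*363) - 12246 = (17189 - 1*(-726)) - 12246 = (17189 + 726) - 12246 = 17915 - 12246 = 5669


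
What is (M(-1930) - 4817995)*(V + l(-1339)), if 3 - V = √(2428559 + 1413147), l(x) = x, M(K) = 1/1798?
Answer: 5786720346012/899 + 8662755009*√3841706/1798 ≈ 1.5880e+10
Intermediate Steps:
M(K) = 1/1798
V = 3 - √3841706 (V = 3 - √(2428559 + 1413147) = 3 - √3841706 ≈ -1957.0)
(M(-1930) - 4817995)*(V + l(-1339)) = (1/1798 - 4817995)*((3 - √3841706) - 1339) = -8662755009*(-1336 - √3841706)/1798 = 5786720346012/899 + 8662755009*√3841706/1798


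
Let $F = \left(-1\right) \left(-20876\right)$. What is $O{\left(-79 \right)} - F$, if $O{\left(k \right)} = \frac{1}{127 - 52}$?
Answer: $- \frac{1565699}{75} \approx -20876.0$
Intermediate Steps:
$F = 20876$
$O{\left(k \right)} = \frac{1}{75}$
$O{\left(-79 \right)} - F = \frac{1}{75} - 20876 = - \frac{1565699}{75}$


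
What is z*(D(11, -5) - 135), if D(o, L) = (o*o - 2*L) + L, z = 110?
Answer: -990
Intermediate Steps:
D(o, L) = o² - L (D(o, L) = (o² - 2*L) + L = o² - L)
z*(D(11, -5) - 135) = 110*((11² - 1*(-5)) - 135) = 110*((121 + 5) - 135) = 110*(126 - 135) = 110*(-9) = -990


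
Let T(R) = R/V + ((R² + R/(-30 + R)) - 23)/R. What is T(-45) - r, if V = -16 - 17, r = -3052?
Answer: 7446932/2475 ≈ 3008.9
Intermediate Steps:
V = -33
T(R) = -R/33 + (-23 + R² + R/(-30 + R))/R (T(R) = R/(-33) + ((R² + R/(-30 + R)) - 23)/R = R*(-1/33) + ((R² + R/(-30 + R)) - 23)/R = -R/33 + (-23 + R² + R/(-30 + R))/R)
T(-45) - r = (2/33)*(11385 - 480*(-45)² - 363*(-45) + 16*(-45)³)/(-45*(-30 - 45)) - 1*(-3052) = (2/33)*(-1/45)*(11385 - 480*2025 + 16335 + 16*(-91125))/(-75) + 3052 = (2/33)*(-1/45)*(-1/75)*(11385 - 972000 + 16335 - 1458000) + 3052 = (2/33)*(-1/45)*(-1/75)*(-2402280) + 3052 = -106768/2475 + 3052 = 7446932/2475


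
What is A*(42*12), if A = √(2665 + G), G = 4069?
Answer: 504*√6734 ≈ 41359.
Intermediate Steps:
A = √6734 (A = √(2665 + 4069) = √6734 ≈ 82.061)
A*(42*12) = √6734*(42*12) = √6734*504 = 504*√6734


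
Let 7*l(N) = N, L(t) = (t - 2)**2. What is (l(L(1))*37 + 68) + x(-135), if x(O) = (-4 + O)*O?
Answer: 131868/7 ≈ 18838.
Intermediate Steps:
L(t) = (-2 + t)**2
l(N) = N/7
x(O) = O*(-4 + O)
(l(L(1))*37 + 68) + x(-135) = (((-2 + 1)**2/7)*37 + 68) - 135*(-4 - 135) = (((1/7)*(-1)**2)*37 + 68) - 135*(-139) = (((1/7)*1)*37 + 68) + 18765 = ((1/7)*37 + 68) + 18765 = (37/7 + 68) + 18765 = 513/7 + 18765 = 131868/7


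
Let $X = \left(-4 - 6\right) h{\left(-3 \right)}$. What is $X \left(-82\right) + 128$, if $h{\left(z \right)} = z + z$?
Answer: $-4792$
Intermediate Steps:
$h{\left(z \right)} = 2 z$
$X = 60$ ($X = \left(-4 - 6\right) 2 \left(-3\right) = \left(-10\right) \left(-6\right) = 60$)
$X \left(-82\right) + 128 = 60 \left(-82\right) + 128 = -4920 + 128 = -4792$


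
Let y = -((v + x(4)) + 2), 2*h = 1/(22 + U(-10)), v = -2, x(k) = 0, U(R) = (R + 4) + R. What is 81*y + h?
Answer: 1/12 ≈ 0.083333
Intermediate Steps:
U(R) = 4 + 2*R (U(R) = (4 + R) + R = 4 + 2*R)
h = 1/12 (h = 1/(2*(22 + (4 + 2*(-10)))) = 1/(2*(22 + (4 - 20))) = 1/(2*(22 - 16)) = (½)/6 = (½)*(⅙) = 1/12 ≈ 0.083333)
y = 0 (y = -((-2 + 0) + 2) = -(-2 + 2) = -1*0 = 0)
81*y + h = 81*0 + 1/12 = 0 + 1/12 = 1/12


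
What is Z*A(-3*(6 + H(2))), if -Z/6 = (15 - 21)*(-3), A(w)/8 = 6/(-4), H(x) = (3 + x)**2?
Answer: 1296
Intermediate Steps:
A(w) = -12 (A(w) = 8*(6/(-4)) = 8*(6*(-1/4)) = 8*(-3/2) = -12)
Z = -108 (Z = -6*(15 - 21)*(-3) = -(-36)*(-3) = -6*18 = -108)
Z*A(-3*(6 + H(2))) = -108*(-12) = 1296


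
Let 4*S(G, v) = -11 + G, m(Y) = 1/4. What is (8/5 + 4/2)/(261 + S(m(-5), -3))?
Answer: 288/20665 ≈ 0.013937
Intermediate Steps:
m(Y) = 1/4
S(G, v) = -11/4 + G/4 (S(G, v) = (-11 + G)/4 = -11/4 + G/4)
(8/5 + 4/2)/(261 + S(m(-5), -3)) = (8/5 + 4/2)/(261 + (-11/4 + (1/4)*(1/4))) = (8*(1/5) + 4*(1/2))/(261 + (-11/4 + 1/16)) = (8/5 + 2)/(261 - 43/16) = (18/5)/(4133/16) = (16/4133)*(18/5) = 288/20665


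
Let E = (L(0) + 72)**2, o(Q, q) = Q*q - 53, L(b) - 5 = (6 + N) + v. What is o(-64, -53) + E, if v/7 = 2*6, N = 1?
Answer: 31563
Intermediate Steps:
v = 84 (v = 7*(2*6) = 7*12 = 84)
L(b) = 96 (L(b) = 5 + ((6 + 1) + 84) = 5 + (7 + 84) = 5 + 91 = 96)
o(Q, q) = -53 + Q*q
E = 28224 (E = (96 + 72)**2 = 168**2 = 28224)
o(-64, -53) + E = (-53 - 64*(-53)) + 28224 = (-53 + 3392) + 28224 = 3339 + 28224 = 31563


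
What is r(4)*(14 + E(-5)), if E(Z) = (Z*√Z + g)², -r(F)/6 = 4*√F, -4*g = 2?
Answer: 5316 - 240*I*√5 ≈ 5316.0 - 536.66*I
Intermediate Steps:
g = -½ (g = -¼*2 = -½ ≈ -0.50000)
r(F) = -24*√F
E(Z) = (-½ + Z^(3/2))² (E(Z) = (Z*√Z - ½)² = (Z^(3/2) - ½)² = (-½ + Z^(3/2))²)
r(4)*(14 + E(-5)) = (-24*√4)*(14 + (-1 + 2*(-5)^(3/2))²/4) = (-24*2)*(14 + (-1 + 2*(-5*I*√5))²/4) = -48*(14 + (-1 - 10*I*√5)²/4) = -672 - 12*(-1 - 10*I*√5)²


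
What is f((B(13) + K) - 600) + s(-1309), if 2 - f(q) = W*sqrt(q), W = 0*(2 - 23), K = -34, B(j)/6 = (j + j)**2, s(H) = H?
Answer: -1307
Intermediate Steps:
B(j) = 24*j**2 (B(j) = 6*(j + j)**2 = 6*(2*j)**2 = 6*(4*j**2) = 24*j**2)
W = 0 (W = 0*(-21) = 0)
f(q) = 2 (f(q) = 2 - 0*sqrt(q) = 2 - 1*0 = 2 + 0 = 2)
f((B(13) + K) - 600) + s(-1309) = 2 - 1309 = -1307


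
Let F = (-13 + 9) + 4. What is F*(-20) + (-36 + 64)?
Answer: 28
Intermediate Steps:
F = 0 (F = -4 + 4 = 0)
F*(-20) + (-36 + 64) = 0*(-20) + (-36 + 64) = 0 + 28 = 28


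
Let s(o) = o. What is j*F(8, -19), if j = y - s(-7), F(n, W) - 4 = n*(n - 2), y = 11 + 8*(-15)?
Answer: -5304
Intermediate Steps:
y = -109 (y = 11 - 120 = -109)
F(n, W) = 4 + n*(-2 + n) (F(n, W) = 4 + n*(n - 2) = 4 + n*(-2 + n))
j = -102 (j = -109 - 1*(-7) = -109 + 7 = -102)
j*F(8, -19) = -102*(4 + 8² - 2*8) = -102*(4 + 64 - 16) = -102*52 = -5304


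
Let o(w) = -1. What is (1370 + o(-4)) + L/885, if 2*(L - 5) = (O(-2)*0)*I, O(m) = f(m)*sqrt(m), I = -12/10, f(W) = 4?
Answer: 242314/177 ≈ 1369.0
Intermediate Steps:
I = -6/5 (I = -12*1/10 = -6/5 ≈ -1.2000)
O(m) = 4*sqrt(m)
L = 5 (L = 5 + (((4*sqrt(-2))*0)*(-6/5))/2 = 5 + (((4*(I*sqrt(2)))*0)*(-6/5))/2 = 5 + (((4*I*sqrt(2))*0)*(-6/5))/2 = 5 + (0*(-6/5))/2 = 5 + (1/2)*0 = 5 + 0 = 5)
(1370 + o(-4)) + L/885 = (1370 - 1) + 5/885 = 1369 + 5*(1/885) = 1369 + 1/177 = 242314/177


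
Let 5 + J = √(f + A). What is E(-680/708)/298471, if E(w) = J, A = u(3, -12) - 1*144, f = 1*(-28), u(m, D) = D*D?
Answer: -5/298471 + 2*I*√7/298471 ≈ -1.6752e-5 + 1.7729e-5*I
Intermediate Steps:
u(m, D) = D²
f = -28
A = 0 (A = (-12)² - 1*144 = 144 - 144 = 0)
J = -5 + 2*I*√7 (J = -5 + √(-28 + 0) = -5 + √(-28) = -5 + 2*I*√7 ≈ -5.0 + 5.2915*I)
E(w) = -5 + 2*I*√7
E(-680/708)/298471 = (-5 + 2*I*√7)/298471 = (-5 + 2*I*√7)*(1/298471) = -5/298471 + 2*I*√7/298471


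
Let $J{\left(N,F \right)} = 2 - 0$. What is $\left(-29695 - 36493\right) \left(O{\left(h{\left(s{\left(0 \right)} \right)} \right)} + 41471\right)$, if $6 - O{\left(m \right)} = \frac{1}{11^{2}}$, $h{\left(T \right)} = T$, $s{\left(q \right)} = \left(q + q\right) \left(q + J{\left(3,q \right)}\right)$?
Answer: $- \frac{332178774608}{121} \approx -2.7453 \cdot 10^{9}$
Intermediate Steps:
$J{\left(N,F \right)} = 2$ ($J{\left(N,F \right)} = 2 + 0 = 2$)
$s{\left(q \right)} = 2 q \left(2 + q\right)$ ($s{\left(q \right)} = \left(q + q\right) \left(q + 2\right) = 2 q \left(2 + q\right)$)
$O{\left(m \right)} = \frac{725}{121}$ ($O{\left(m \right)} = 6 - \frac{1}{11^{2}} = 6 - \frac{1}{121} = \frac{725}{121}$)
$\left(-29695 - 36493\right) \left(O{\left(h{\left(s{\left(0 \right)} \right)} \right)} + 41471\right) = \left(-29695 - 36493\right) \left(\frac{725}{121} + 41471\right) = \left(-66188\right) \frac{5018716}{121} = - \frac{332178774608}{121}$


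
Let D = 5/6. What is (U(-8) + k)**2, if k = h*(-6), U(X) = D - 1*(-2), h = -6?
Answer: 54289/36 ≈ 1508.0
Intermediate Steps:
D = 5/6 (D = 5*(1/6) = 5/6 ≈ 0.83333)
U(X) = 17/6 (U(X) = 5/6 - 1*(-2) = 5/6 + 2 = 17/6)
k = 36 (k = -6*(-6) = 36)
(U(-8) + k)**2 = (17/6 + 36)**2 = (233/6)**2 = 54289/36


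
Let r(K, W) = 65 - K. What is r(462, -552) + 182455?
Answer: 182058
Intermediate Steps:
r(462, -552) + 182455 = (65 - 1*462) + 182455 = (65 - 462) + 182455 = -397 + 182455 = 182058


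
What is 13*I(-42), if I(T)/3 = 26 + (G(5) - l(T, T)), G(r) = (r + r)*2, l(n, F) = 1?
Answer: 1755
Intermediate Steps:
G(r) = 4*r (G(r) = (2*r)*2 = 4*r)
I(T) = 135 (I(T) = 3*(26 + (4*5 - 1*1)) = 3*(26 + (20 - 1)) = 3*(26 + 19) = 3*45 = 135)
13*I(-42) = 13*135 = 1755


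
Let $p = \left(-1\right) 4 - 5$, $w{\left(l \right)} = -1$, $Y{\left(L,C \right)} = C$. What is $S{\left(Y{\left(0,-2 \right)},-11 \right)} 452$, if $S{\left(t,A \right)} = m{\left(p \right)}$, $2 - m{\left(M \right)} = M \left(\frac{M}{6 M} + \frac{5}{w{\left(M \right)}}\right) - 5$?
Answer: $-16498$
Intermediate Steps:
$p = -9$ ($p = -4 - 5 = -9$)
$m{\left(M \right)} = 7 + \frac{29 M}{6}$ ($m{\left(M \right)} = 2 - \left(M \left(\frac{M}{6 M} + \frac{5}{-1}\right) - 5\right) = 2 - \left(M \left(M \frac{1}{6 M} + 5 \left(-1\right)\right) - 5\right) = 2 - \left(M \left(\frac{1}{6} - 5\right) - 5\right) = 2 - \left(M \left(- \frac{29}{6}\right) - 5\right) = 2 - \left(- \frac{29 M}{6} - 5\right) = 2 - \left(-5 - \frac{29 M}{6}\right) = 2 + \left(5 + \frac{29 M}{6}\right) = 7 + \frac{29 M}{6}$)
$S{\left(t,A \right)} = - \frac{73}{2}$ ($S{\left(t,A \right)} = 7 + \frac{29}{6} \left(-9\right) = 7 - \frac{87}{2} = - \frac{73}{2}$)
$S{\left(Y{\left(0,-2 \right)},-11 \right)} 452 = \left(- \frac{73}{2}\right) 452 = -16498$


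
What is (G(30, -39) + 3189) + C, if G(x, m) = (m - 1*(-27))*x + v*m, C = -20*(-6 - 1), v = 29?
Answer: 1838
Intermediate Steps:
C = 140 (C = -20*(-7) = 140)
G(x, m) = 29*m + x*(27 + m) (G(x, m) = (m - 1*(-27))*x + 29*m = (m + 27)*x + 29*m = (27 + m)*x + 29*m = x*(27 + m) + 29*m = 29*m + x*(27 + m))
(G(30, -39) + 3189) + C = ((27*30 + 29*(-39) - 39*30) + 3189) + 140 = ((810 - 1131 - 1170) + 3189) + 140 = (-1491 + 3189) + 140 = 1698 + 140 = 1838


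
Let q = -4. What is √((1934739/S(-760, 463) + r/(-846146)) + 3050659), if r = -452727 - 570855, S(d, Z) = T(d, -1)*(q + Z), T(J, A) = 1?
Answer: √3224971446553044443/1027463 ≈ 1747.8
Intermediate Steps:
S(d, Z) = -4 + Z (S(d, Z) = 1*(-4 + Z) = -4 + Z)
r = -1023582
√((1934739/S(-760, 463) + r/(-846146)) + 3050659) = √((1934739/(-4 + 463) - 1023582/(-846146)) + 3050659) = √((1934739/459 - 1023582*(-1/846146)) + 3050659) = √((1934739*(1/459) + 73113/60439) + 3050659) = √((71657/17 + 73113/60439) + 3050659) = √(4332120344/1027463 + 3050659) = √(3138771368461/1027463) = √3224971446553044443/1027463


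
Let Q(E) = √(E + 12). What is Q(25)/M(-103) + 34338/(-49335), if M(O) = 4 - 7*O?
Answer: -11446/16445 + √37/725 ≈ -0.68763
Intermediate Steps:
Q(E) = √(12 + E)
Q(25)/M(-103) + 34338/(-49335) = √(12 + 25)/(4 - 7*(-103)) + 34338/(-49335) = √37/(4 + 721) + 34338*(-1/49335) = √37/725 - 11446/16445 = -11446/16445 + √37/725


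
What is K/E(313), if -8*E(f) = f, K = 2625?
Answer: -21000/313 ≈ -67.093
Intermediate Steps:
E(f) = -f/8
K/E(313) = 2625/((-⅛*313)) = 2625/(-313/8) = 2625*(-8/313) = -21000/313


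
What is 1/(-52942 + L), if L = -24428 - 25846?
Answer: -1/103216 ≈ -9.6884e-6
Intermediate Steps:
L = -50274
1/(-52942 + L) = 1/(-52942 - 50274) = 1/(-103216) = -1/103216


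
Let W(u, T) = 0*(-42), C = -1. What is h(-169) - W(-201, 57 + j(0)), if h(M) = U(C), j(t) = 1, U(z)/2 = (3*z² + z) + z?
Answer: 2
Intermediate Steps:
U(z) = 4*z + 6*z² (U(z) = 2*((3*z² + z) + z) = 2*((z + 3*z²) + z) = 2*(2*z + 3*z²) = 4*z + 6*z²)
h(M) = 2 (h(M) = 2*(-1)*(2 + 3*(-1)) = 2*(-1)*(2 - 3) = 2*(-1)*(-1) = 2)
W(u, T) = 0
h(-169) - W(-201, 57 + j(0)) = 2 - 1*0 = 2 + 0 = 2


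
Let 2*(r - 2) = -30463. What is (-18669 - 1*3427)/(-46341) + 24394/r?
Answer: -529287548/470500173 ≈ -1.1249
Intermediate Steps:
r = -30459/2 (r = 2 + (½)*(-30463) = 2 - 30463/2 = -30459/2 ≈ -15230.)
(-18669 - 1*3427)/(-46341) + 24394/r = (-18669 - 1*3427)/(-46341) + 24394/(-30459/2) = (-18669 - 3427)*(-1/46341) + 24394*(-2/30459) = -22096*(-1/46341) - 48788/30459 = 22096/46341 - 48788/30459 = -529287548/470500173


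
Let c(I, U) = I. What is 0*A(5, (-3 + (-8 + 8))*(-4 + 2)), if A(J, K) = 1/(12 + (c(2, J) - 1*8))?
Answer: 0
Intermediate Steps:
A(J, K) = 1/6 (A(J, K) = 1/(12 + (2 - 1*8)) = 1/(12 + (2 - 8)) = 1/(12 - 6) = 1/6)
0*A(5, (-3 + (-8 + 8))*(-4 + 2)) = 0*(1/6) = 0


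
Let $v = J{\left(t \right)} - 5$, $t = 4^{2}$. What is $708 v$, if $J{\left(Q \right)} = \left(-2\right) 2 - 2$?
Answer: $-7788$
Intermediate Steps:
$t = 16$
$J{\left(Q \right)} = -6$ ($J{\left(Q \right)} = -4 - 2 = -6$)
$v = -11$ ($v = -6 - 5 = -11$)
$708 v = 708 \left(-11\right) = -7788$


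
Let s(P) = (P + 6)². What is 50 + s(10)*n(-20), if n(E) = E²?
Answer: 102450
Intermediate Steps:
s(P) = (6 + P)²
50 + s(10)*n(-20) = 50 + (6 + 10)²*(-20)² = 50 + 16²*400 = 50 + 256*400 = 50 + 102400 = 102450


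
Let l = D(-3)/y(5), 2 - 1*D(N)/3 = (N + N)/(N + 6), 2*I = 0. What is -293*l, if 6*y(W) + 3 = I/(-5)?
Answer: 7032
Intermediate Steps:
I = 0 (I = (1/2)*0 = 0)
D(N) = 6 - 6*N/(6 + N) (D(N) = 6 - 3*(N + N)/(N + 6) = 6 - 3*2*N/(6 + N) = 6 - 6*N/(6 + N))
y(W) = -1/2 (y(W) = -1/2 + (0/(-5))/6 = -1/2 + (0*(-1/5))/6 = -1/2 + (1/6)*0 = -1/2 + 0 = -1/2)
l = -24 (l = (36/(6 - 3))/(-1/2) = (36/3)*(-2) = (36*(1/3))*(-2) = 12*(-2) = -24)
-293*l = -293*(-24) = 7032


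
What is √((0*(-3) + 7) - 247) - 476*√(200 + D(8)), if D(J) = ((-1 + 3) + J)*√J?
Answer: -952*√(50 + 5*√2) + 4*I*√15 ≈ -7191.9 + 15.492*I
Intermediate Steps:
D(J) = √J*(2 + J) (D(J) = (2 + J)*√J = √J*(2 + J))
√((0*(-3) + 7) - 247) - 476*√(200 + D(8)) = √((0*(-3) + 7) - 247) - 476*√(200 + √8*(2 + 8)) = √((0 + 7) - 247) - 476*√(200 + (2*√2)*10) = √(7 - 247) - 476*√(200 + 20*√2) = √(-240) - 476*√(200 + 20*√2) = 4*I*√15 - 476*√(200 + 20*√2) = -476*√(200 + 20*√2) + 4*I*√15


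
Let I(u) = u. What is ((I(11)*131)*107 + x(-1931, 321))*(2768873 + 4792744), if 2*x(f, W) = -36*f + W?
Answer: 2859886727187/2 ≈ 1.4299e+12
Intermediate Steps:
x(f, W) = W/2 - 18*f (x(f, W) = (-36*f + W)/2 = (W - 36*f)/2 = W/2 - 18*f)
((I(11)*131)*107 + x(-1931, 321))*(2768873 + 4792744) = ((11*131)*107 + ((½)*321 - 18*(-1931)))*(2768873 + 4792744) = (1441*107 + (321/2 + 34758))*7561617 = (154187 + 69837/2)*7561617 = (378211/2)*7561617 = 2859886727187/2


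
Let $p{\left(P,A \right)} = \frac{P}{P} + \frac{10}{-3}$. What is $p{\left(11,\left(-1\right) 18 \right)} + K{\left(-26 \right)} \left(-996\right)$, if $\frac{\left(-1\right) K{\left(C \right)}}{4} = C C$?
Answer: $\frac{8079545}{3} \approx 2.6932 \cdot 10^{6}$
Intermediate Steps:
$K{\left(C \right)} = - 4 C^{2}$ ($K{\left(C \right)} = - 4 C C = - 4 C^{2}$)
$p{\left(P,A \right)} = - \frac{7}{3}$ ($p{\left(P,A \right)} = 1 + 10 \left(- \frac{1}{3}\right) = 1 - \frac{10}{3} = - \frac{7}{3}$)
$p{\left(11,\left(-1\right) 18 \right)} + K{\left(-26 \right)} \left(-996\right) = - \frac{7}{3} + - 4 \left(-26\right)^{2} \left(-996\right) = - \frac{7}{3} + \left(-4\right) 676 \left(-996\right) = - \frac{7}{3} - -2693184 = - \frac{7}{3} + 2693184 = \frac{8079545}{3}$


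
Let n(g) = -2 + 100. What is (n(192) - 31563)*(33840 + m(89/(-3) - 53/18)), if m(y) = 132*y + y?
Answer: -16709456785/18 ≈ -9.2830e+8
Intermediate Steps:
m(y) = 133*y
n(g) = 98
(n(192) - 31563)*(33840 + m(89/(-3) - 53/18)) = (98 - 31563)*(33840 + 133*(89/(-3) - 53/18)) = -31465*(33840 + 133*(89*(-1/3) - 53*1/18)) = -31465*(33840 + 133*(-89/3 - 53/18)) = -31465*(33840 + 133*(-587/18)) = -31465*(33840 - 78071/18) = -31465*531049/18 = -16709456785/18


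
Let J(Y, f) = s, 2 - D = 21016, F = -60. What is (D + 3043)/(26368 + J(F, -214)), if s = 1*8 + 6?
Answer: -17971/26382 ≈ -0.68118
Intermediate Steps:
D = -21014 (D = 2 - 1*21016 = 2 - 21016 = -21014)
s = 14 (s = 8 + 6 = 14)
J(Y, f) = 14
(D + 3043)/(26368 + J(F, -214)) = (-21014 + 3043)/(26368 + 14) = -17971/26382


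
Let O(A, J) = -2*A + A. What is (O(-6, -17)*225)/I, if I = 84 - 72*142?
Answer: -45/338 ≈ -0.13314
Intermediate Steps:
O(A, J) = -A
I = -10140 (I = 84 - 10224 = -10140)
(O(-6, -17)*225)/I = (-1*(-6)*225)/(-10140) = (6*225)*(-1/10140) = 1350*(-1/10140) = -45/338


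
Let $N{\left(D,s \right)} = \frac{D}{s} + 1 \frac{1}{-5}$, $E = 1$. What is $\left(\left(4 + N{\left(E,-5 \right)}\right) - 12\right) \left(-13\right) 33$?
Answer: $\frac{18018}{5} \approx 3603.6$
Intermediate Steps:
$N{\left(D,s \right)} = - \frac{1}{5} + \frac{D}{s}$ ($N{\left(D,s \right)} = \frac{D}{s} + 1 \left(- \frac{1}{5}\right) = \frac{D}{s} - \frac{1}{5} = - \frac{1}{5} + \frac{D}{s}$)
$\left(\left(4 + N{\left(E,-5 \right)}\right) - 12\right) \left(-13\right) 33 = \left(\left(4 + \frac{1 - -1}{-5}\right) - 12\right) \left(-13\right) 33 = \left(\left(4 - \frac{1 + 1}{5}\right) - 12\right) \left(-13\right) 33 = \left(\left(4 - \frac{2}{5}\right) - 12\right) \left(-13\right) 33 = \left(\frac{18}{5} - 12\right) \left(-13\right) 33 = \left(- \frac{42}{5}\right) \left(-13\right) 33 = \frac{546}{5} \cdot 33 = \frac{18018}{5}$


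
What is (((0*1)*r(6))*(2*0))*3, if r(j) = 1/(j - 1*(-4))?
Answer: 0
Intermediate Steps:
r(j) = 1/(4 + j) (r(j) = 1/(j + 4) = 1/(4 + j))
(((0*1)*r(6))*(2*0))*3 = (((0*1)/(4 + 6))*(2*0))*3 = ((0/10)*0)*3 = ((0*(⅒))*0)*3 = (0*0)*3 = 0*3 = 0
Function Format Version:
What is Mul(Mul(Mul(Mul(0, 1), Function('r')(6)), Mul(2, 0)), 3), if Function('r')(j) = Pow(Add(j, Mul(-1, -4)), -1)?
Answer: 0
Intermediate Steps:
Function('r')(j) = Pow(Add(4, j), -1) (Function('r')(j) = Pow(Add(j, 4), -1) = Pow(Add(4, j), -1))
Mul(Mul(Mul(Mul(0, 1), Function('r')(6)), Mul(2, 0)), 3) = Mul(Mul(Mul(Mul(0, 1), Pow(Add(4, 6), -1)), Mul(2, 0)), 3) = Mul(Mul(Mul(0, Pow(10, -1)), 0), 3) = Mul(Mul(Mul(0, Rational(1, 10)), 0), 3) = Mul(Mul(0, 0), 3) = Mul(0, 3) = 0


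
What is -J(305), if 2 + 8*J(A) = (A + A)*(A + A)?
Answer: -186049/4 ≈ -46512.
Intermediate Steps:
J(A) = -¼ + A²/2 (J(A) = -¼ + ((A + A)*(A + A))/8 = -¼ + ((2*A)*(2*A))/8 = -¼ + (4*A²)/8 = -¼ + A²/2)
-J(305) = -(-¼ + (½)*305²) = -(-¼ + (½)*93025) = -(-¼ + 93025/2) = -1*186049/4 = -186049/4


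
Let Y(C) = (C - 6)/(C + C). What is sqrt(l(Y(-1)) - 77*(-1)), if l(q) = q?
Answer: sqrt(322)/2 ≈ 8.9722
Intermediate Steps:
Y(C) = (-6 + C)/(2*C) (Y(C) = (-6 + C)/((2*C)) = (-6 + C)*(1/(2*C)) = (-6 + C)/(2*C))
sqrt(l(Y(-1)) - 77*(-1)) = sqrt((1/2)*(-6 - 1)/(-1) - 77*(-1)) = sqrt((1/2)*(-1)*(-7) + 77) = sqrt(7/2 + 77) = sqrt(161/2) = sqrt(322)/2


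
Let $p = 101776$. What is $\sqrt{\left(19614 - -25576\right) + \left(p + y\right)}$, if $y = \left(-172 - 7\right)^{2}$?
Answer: $\sqrt{179007} \approx 423.09$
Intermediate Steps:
$y = 32041$ ($y = \left(-179\right)^{2} = 32041$)
$\sqrt{\left(19614 - -25576\right) + \left(p + y\right)} = \sqrt{\left(19614 - -25576\right) + \left(101776 + 32041\right)} = \sqrt{\left(19614 + 25576\right) + 133817} = \sqrt{45190 + 133817} = \sqrt{179007}$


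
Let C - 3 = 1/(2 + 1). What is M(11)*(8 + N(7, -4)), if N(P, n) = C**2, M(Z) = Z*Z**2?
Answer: 228932/9 ≈ 25437.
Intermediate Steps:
C = 10/3 (C = 3 + 1/(2 + 1) = 3 + 1/3 = 10/3 ≈ 3.3333)
M(Z) = Z**3
N(P, n) = 100/9 (N(P, n) = (10/3)**2 = 100/9)
M(11)*(8 + N(7, -4)) = 11**3*(8 + 100/9) = 1331*(172/9) = 228932/9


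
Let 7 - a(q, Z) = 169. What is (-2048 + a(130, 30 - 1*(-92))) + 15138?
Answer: 12928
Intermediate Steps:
a(q, Z) = -162 (a(q, Z) = 7 - 1*169 = 7 - 169 = -162)
(-2048 + a(130, 30 - 1*(-92))) + 15138 = (-2048 - 162) + 15138 = -2210 + 15138 = 12928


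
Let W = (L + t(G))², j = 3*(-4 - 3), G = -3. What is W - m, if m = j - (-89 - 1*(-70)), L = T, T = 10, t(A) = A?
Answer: 51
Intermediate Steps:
j = -21 (j = 3*(-7) = -21)
L = 10
W = 49 (W = (10 - 3)² = 7² = 49)
m = -2 (m = -21 - (-89 - 1*(-70)) = -21 - (-89 + 70) = -21 - 1*(-19) = -21 + 19 = -2)
W - m = 49 - 1*(-2) = 49 + 2 = 51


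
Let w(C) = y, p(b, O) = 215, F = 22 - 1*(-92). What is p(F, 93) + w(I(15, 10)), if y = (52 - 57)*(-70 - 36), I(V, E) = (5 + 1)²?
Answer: 745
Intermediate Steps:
I(V, E) = 36 (I(V, E) = 6² = 36)
y = 530 (y = -5*(-106) = 530)
F = 114 (F = 22 + 92 = 114)
w(C) = 530
p(F, 93) + w(I(15, 10)) = 215 + 530 = 745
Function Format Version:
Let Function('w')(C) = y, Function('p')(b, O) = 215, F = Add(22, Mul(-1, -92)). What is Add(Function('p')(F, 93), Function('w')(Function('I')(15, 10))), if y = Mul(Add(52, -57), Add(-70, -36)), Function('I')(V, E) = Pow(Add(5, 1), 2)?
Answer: 745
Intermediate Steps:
Function('I')(V, E) = 36 (Function('I')(V, E) = Pow(6, 2) = 36)
y = 530 (y = Mul(-5, -106) = 530)
F = 114 (F = Add(22, 92) = 114)
Function('w')(C) = 530
Add(Function('p')(F, 93), Function('w')(Function('I')(15, 10))) = Add(215, 530) = 745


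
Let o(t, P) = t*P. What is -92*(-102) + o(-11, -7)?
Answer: 9461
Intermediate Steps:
o(t, P) = P*t
-92*(-102) + o(-11, -7) = -92*(-102) - 7*(-11) = 9384 + 77 = 9461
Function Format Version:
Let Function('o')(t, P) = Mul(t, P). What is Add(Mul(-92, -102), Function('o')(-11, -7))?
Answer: 9461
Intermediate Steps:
Function('o')(t, P) = Mul(P, t)
Add(Mul(-92, -102), Function('o')(-11, -7)) = Add(Mul(-92, -102), Mul(-7, -11)) = Add(9384, 77) = 9461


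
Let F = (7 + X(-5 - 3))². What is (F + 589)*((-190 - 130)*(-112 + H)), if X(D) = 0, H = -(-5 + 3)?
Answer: 22457600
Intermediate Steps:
H = 2 (H = -1*(-2) = 2)
F = 49 (F = (7 + 0)² = 7² = 49)
(F + 589)*((-190 - 130)*(-112 + H)) = (49 + 589)*((-190 - 130)*(-112 + 2)) = 638*(-320*(-110)) = 638*35200 = 22457600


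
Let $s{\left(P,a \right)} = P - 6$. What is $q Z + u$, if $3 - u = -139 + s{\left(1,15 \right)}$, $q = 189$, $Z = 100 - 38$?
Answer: $11865$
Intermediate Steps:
$s{\left(P,a \right)} = -6 + P$ ($s{\left(P,a \right)} = P - 6 = -6 + P$)
$Z = 62$ ($Z = 100 - 38 = 62$)
$u = 147$ ($u = 3 - \left(-139 + \left(-6 + 1\right)\right) = 3 - \left(-139 - 5\right) = 3 - -144 = 3 + 144 = 147$)
$q Z + u = 189 \cdot 62 + 147 = 11718 + 147 = 11865$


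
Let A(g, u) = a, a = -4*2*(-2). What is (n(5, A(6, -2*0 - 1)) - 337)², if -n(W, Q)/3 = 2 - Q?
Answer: 87025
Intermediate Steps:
a = 16 (a = -8*(-2) = 16)
A(g, u) = 16
n(W, Q) = -6 + 3*Q (n(W, Q) = -3*(2 - Q) = -6 + 3*Q)
(n(5, A(6, -2*0 - 1)) - 337)² = ((-6 + 3*16) - 337)² = ((-6 + 48) - 337)² = (42 - 337)² = (-295)² = 87025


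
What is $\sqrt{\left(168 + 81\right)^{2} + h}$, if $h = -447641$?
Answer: $2 i \sqrt{96410} \approx 621.0 i$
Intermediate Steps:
$\sqrt{\left(168 + 81\right)^{2} + h} = \sqrt{\left(168 + 81\right)^{2} - 447641} = \sqrt{249^{2} - 447641} = \sqrt{62001 - 447641} = \sqrt{-385640} = 2 i \sqrt{96410}$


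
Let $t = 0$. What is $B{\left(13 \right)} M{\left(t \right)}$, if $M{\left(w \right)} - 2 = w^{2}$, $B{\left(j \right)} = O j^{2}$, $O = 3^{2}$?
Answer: $3042$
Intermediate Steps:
$O = 9$
$B{\left(j \right)} = 9 j^{2}$
$M{\left(w \right)} = 2 + w^{2}$
$B{\left(13 \right)} M{\left(t \right)} = 9 \cdot 13^{2} \left(2 + 0^{2}\right) = 9 \cdot 169 \left(2 + 0\right) = 1521 \cdot 2 = 3042$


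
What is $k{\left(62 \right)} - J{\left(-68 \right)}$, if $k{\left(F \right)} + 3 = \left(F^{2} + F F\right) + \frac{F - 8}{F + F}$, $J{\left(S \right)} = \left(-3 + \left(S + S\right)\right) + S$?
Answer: $\frac{489331}{62} \approx 7892.4$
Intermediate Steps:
$J{\left(S \right)} = -3 + 3 S$ ($J{\left(S \right)} = \left(-3 + 2 S\right) + S = -3 + 3 S$)
$k{\left(F \right)} = -3 + 2 F^{2} + \frac{-8 + F}{2 F}$ ($k{\left(F \right)} = -3 + \left(\left(F^{2} + F F\right) + \frac{F - 8}{F + F}\right) = -3 + \left(\left(F^{2} + F^{2}\right) + \frac{-8 + F}{2 F}\right) = -3 + \left(2 F^{2} + \left(-8 + F\right) \frac{1}{2 F}\right) = -3 + \left(2 F^{2} + \frac{-8 + F}{2 F}\right) = -3 + 2 F^{2} + \frac{-8 + F}{2 F}$)
$k{\left(62 \right)} - J{\left(-68 \right)} = \left(- \frac{5}{2} - \frac{4}{62} + 2 \cdot 62^{2}\right) - \left(-3 + 3 \left(-68\right)\right) = \left(- \frac{5}{2} - \frac{2}{31} + 2 \cdot 3844\right) - \left(-3 - 204\right) = \left(- \frac{5}{2} - \frac{2}{31} + 7688\right) - -207 = \frac{476497}{62} + 207 = \frac{489331}{62}$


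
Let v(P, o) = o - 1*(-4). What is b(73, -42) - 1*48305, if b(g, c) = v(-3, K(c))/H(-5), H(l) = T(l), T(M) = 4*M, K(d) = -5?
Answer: -966099/20 ≈ -48305.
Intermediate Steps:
v(P, o) = 4 + o (v(P, o) = o + 4 = 4 + o)
H(l) = 4*l
b(g, c) = 1/20 (b(g, c) = (4 - 5)/((4*(-5))) = -1/(-20) = -1*(-1/20) = 1/20)
b(73, -42) - 1*48305 = 1/20 - 1*48305 = 1/20 - 48305 = -966099/20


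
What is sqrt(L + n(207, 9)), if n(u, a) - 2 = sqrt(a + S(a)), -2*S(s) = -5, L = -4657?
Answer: sqrt(-18620 + 2*sqrt(46))/2 ≈ 68.203*I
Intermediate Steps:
S(s) = 5/2 (S(s) = -1/2*(-5) = 5/2)
n(u, a) = 2 + sqrt(5/2 + a) (n(u, a) = 2 + sqrt(a + 5/2) = 2 + sqrt(5/2 + a))
sqrt(L + n(207, 9)) = sqrt(-4657 + (2 + sqrt(10 + 4*9)/2)) = sqrt(-4657 + (2 + sqrt(10 + 36)/2)) = sqrt(-4657 + (2 + sqrt(46)/2)) = sqrt(-4655 + sqrt(46)/2)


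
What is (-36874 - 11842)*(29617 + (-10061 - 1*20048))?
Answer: 23968272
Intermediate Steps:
(-36874 - 11842)*(29617 + (-10061 - 1*20048)) = -48716*(29617 + (-10061 - 20048)) = -48716*(29617 - 30109) = -48716*(-492) = 23968272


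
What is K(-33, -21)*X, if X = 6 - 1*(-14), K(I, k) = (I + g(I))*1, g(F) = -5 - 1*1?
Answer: -780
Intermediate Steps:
g(F) = -6 (g(F) = -5 - 1 = -6)
K(I, k) = -6 + I (K(I, k) = (I - 6)*1 = (-6 + I)*1 = -6 + I)
X = 20 (X = 6 + 14 = 20)
K(-33, -21)*X = (-6 - 33)*20 = -39*20 = -780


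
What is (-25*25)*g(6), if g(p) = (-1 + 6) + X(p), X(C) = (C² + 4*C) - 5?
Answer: -37500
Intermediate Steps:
X(C) = -5 + C² + 4*C
g(p) = p² + 4*p (g(p) = (-1 + 6) + (-5 + p² + 4*p) = 5 + (-5 + p² + 4*p) = p² + 4*p)
(-25*25)*g(6) = (-25*25)*(6*(4 + 6)) = -3750*10 = -625*60 = -37500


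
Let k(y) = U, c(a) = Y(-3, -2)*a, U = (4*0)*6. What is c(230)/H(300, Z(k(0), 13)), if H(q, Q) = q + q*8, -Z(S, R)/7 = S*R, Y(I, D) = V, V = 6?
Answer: 23/45 ≈ 0.51111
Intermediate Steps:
Y(I, D) = 6
U = 0 (U = 0*6 = 0)
c(a) = 6*a
k(y) = 0
Z(S, R) = -7*R*S (Z(S, R) = -7*S*R = -7*R*S)
H(q, Q) = 9*q (H(q, Q) = q + 8*q = 9*q)
c(230)/H(300, Z(k(0), 13)) = (6*230)/((9*300)) = 1380/2700 = 1380*(1/2700) = 23/45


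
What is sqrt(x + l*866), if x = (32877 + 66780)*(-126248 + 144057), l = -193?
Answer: 25*sqrt(2839399) ≈ 42126.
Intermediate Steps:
x = 1774791513 (x = 99657*17809 = 1774791513)
sqrt(x + l*866) = sqrt(1774791513 - 193*866) = sqrt(1774791513 - 167138) = sqrt(1774624375) = 25*sqrt(2839399)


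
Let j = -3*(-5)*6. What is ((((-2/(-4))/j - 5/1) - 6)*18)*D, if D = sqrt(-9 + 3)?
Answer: -1979*I*sqrt(6)/10 ≈ -484.75*I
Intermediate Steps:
j = 90 (j = 15*6 = 90)
D = I*sqrt(6) (D = sqrt(-6) = I*sqrt(6) ≈ 2.4495*I)
((((-2/(-4))/j - 5/1) - 6)*18)*D = (((-2/(-4)/90 - 5/1) - 6)*18)*(I*sqrt(6)) = (((-2*(-1/4)*(1/90) - 5*1) - 6)*18)*(I*sqrt(6)) = ((((1/2)*(1/90) - 5) - 6)*18)*(I*sqrt(6)) = (((1/180 - 5) - 6)*18)*(I*sqrt(6)) = ((-899/180 - 6)*18)*(I*sqrt(6)) = (-1979/180*18)*(I*sqrt(6)) = -1979*I*sqrt(6)/10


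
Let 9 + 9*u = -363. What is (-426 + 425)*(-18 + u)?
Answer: 178/3 ≈ 59.333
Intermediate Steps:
u = -124/3 (u = -1 + (1/9)*(-363) = -1 - 121/3 = -124/3 ≈ -41.333)
(-426 + 425)*(-18 + u) = (-426 + 425)*(-18 - 124/3) = -1*(-178/3) = 178/3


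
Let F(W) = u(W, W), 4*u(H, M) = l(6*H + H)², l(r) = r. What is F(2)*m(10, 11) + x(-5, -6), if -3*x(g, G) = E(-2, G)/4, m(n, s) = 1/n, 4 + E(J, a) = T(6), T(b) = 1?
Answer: 103/20 ≈ 5.1500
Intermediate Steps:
E(J, a) = -3 (E(J, a) = -4 + 1 = -3)
u(H, M) = 49*H²/4 (u(H, M) = (6*H + H)²/4 = (7*H)²/4 = (49*H²)/4 = 49*H²/4)
x(g, G) = ¼ (x(g, G) = -(-1)/4 = -⅓*(-¾) = ¼)
F(W) = 49*W²/4
F(2)*m(10, 11) + x(-5, -6) = ((49/4)*2²)/10 + ¼ = ((49/4)*4)*(⅒) + ¼ = 49*(⅒) + ¼ = 49/10 + ¼ = 103/20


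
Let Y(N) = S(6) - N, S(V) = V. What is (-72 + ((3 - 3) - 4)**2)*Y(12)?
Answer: 336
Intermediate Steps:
Y(N) = 6 - N
(-72 + ((3 - 3) - 4)**2)*Y(12) = (-72 + ((3 - 3) - 4)**2)*(6 - 1*12) = (-72 + (0 - 4)**2)*(6 - 12) = (-72 + (-4)**2)*(-6) = (-72 + 16)*(-6) = -56*(-6) = 336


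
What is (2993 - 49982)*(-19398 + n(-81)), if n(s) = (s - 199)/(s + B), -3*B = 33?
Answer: 911349612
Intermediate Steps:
B = -11 (B = -1/3*33 = -11)
n(s) = (-199 + s)/(-11 + s) (n(s) = (s - 199)/(s - 11) = (-199 + s)/(-11 + s))
(2993 - 49982)*(-19398 + n(-81)) = (2993 - 49982)*(-19398 + (-199 - 81)/(-11 - 81)) = -46989*(-19398 - 280/(-92)) = -46989*(-19398 - 1/92*(-280)) = -46989*(-19398 + 70/23) = -46989*(-446084/23) = 911349612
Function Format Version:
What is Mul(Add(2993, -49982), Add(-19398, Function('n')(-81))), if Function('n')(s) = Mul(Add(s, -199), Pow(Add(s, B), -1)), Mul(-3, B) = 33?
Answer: 911349612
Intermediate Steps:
B = -11 (B = Mul(Rational(-1, 3), 33) = -11)
Function('n')(s) = Mul(Pow(Add(-11, s), -1), Add(-199, s)) (Function('n')(s) = Mul(Add(s, -199), Pow(Add(s, -11), -1)) = Mul(Add(-199, s), Pow(Add(-11, s), -1)) = Mul(Pow(Add(-11, s), -1), Add(-199, s)))
Mul(Add(2993, -49982), Add(-19398, Function('n')(-81))) = Mul(Add(2993, -49982), Add(-19398, Mul(Pow(Add(-11, -81), -1), Add(-199, -81)))) = Mul(-46989, Add(-19398, Mul(Pow(-92, -1), -280))) = Mul(-46989, Add(-19398, Mul(Rational(-1, 92), -280))) = Mul(-46989, Add(-19398, Rational(70, 23))) = Mul(-46989, Rational(-446084, 23)) = 911349612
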